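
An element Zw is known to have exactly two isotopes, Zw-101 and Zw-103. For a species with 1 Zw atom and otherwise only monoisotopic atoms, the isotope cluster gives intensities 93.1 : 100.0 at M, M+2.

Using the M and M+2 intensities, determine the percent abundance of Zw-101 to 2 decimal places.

48.21%

If p is the fraction of Zw that is Zw-101, then I(M+2)/I(M) = [C(1,1)·p^0·(1−p)] / p^1 = 1·(1−p)/p = 100.0/93.1 = 1.0741
(1−p)/p = 1.0741/1 = 1.0741  ⇒  p = 1/(1 + 1.0741) = 0.4821
Zw-101: 48.21%, Zw-103: 51.79%.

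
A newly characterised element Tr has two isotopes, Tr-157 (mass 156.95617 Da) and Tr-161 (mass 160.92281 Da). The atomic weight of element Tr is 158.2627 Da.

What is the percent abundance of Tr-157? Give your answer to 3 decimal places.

67.062%

Let x be the fractional abundance of Tr-157; then Tr-161 has abundance 1 − x.
156.95617·x + 160.92281·(1 − x) = 158.2627
(156.95617 − 160.92281)·x = 158.2627 − 160.92281
x = -2.66011 / -3.96664 = 0.67062 → 67.062% Tr-157, 32.938% Tr-161.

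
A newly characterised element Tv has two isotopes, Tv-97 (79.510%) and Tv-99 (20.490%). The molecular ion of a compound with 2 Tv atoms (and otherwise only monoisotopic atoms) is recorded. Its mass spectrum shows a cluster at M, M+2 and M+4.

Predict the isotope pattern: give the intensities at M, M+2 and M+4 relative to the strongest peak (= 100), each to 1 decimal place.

100.0 : 51.5 : 6.6

The 2 Tv atoms are independent, so intensities follow the terms of (0.79510 + 0.20490)^2.
P(M) = 0.79510^2 = 0.632184
P(M+2) = 2 × 0.79510^1 × 0.20490^1 = 0.325832
P(M+4) = 0.20490^2 = 0.041984
The M peak is largest (0.632184); scaling to 100 gives 100.0 : 51.5 : 6.6.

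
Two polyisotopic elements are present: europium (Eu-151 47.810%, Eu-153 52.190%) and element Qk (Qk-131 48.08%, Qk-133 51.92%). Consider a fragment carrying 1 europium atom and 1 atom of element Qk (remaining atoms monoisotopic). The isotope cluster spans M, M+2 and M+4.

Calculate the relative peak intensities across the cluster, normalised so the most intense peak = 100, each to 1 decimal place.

46.1 : 100.0 : 54.3

Europium pattern (n=1): 0.4781 : 0.5219
Element Qk pattern (n=1): 0.4808 : 0.5192
Convolve the two distributions (both contribute in 2-u steps):
  M: 0.4781×0.4808 = 0.229870
  M+2: 0.4781×0.5192 + 0.5219×0.4808 = 0.499159
  M+4: 0.5219×0.5192 = 0.270970
Scale to base peak (0.499159) = 100: 46.1 : 100.0 : 54.3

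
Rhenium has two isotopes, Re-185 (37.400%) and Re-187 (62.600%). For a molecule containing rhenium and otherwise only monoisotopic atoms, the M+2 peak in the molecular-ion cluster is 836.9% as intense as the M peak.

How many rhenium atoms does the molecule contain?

With n Re atoms, P(M+2)/P(M) = C(n,1)·p^(n−1)q / p^n = n·q/p = n · 0.62600/0.37400.
n = 8.369 × 0.37400/0.62600 = 5.00 ≈ 5

5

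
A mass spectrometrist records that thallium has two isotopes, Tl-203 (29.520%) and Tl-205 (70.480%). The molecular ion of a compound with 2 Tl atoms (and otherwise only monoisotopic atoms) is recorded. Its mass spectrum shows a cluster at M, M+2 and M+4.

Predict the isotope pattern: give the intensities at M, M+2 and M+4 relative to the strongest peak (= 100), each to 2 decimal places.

Expanding (0.29520 + 0.70480)^2:
P(M) = 0.29520^2 = 0.087143
P(M+2) = 2 × 0.29520^1 × 0.70480^1 = 0.416114
P(M+4) = 0.70480^2 = 0.496743
The M+4 peak is largest (0.496743); scaling to 100 gives 17.54 : 83.77 : 100.00.

17.54 : 83.77 : 100.00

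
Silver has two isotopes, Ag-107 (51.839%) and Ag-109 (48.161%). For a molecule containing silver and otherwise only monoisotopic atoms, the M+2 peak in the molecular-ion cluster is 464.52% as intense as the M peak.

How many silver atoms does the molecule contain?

The M+2/M ratio from n Ag atoms is n · q/p = n · 0.48161/0.51839.
n = 4.6452 × 0.51839/0.48161 = 5.00 ≈ 5

5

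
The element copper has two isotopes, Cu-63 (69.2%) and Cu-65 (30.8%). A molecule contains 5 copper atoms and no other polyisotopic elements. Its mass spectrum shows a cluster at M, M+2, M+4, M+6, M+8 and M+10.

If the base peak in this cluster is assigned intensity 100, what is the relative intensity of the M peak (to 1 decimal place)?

(0.692 + 0.308)^5 gives M 0.1587, M+2 0.3531, M+4 0.3144, M+6 0.1399, M+8 0.0311, M+10 0.0028; the largest is M+2.
P(M+2) = C(5,1) × 0.692^4 × 0.308^1 = 5 × 0.22931073 × 0.3080 = 0.353139 (base)
P(M) = C(5,0) × 0.692^5 × 0.308^0 = 1 × 0.15868303 × 1.0000 = 0.158683
Relative intensity = 0.158683 / 0.353139 × 100 = 44.9

44.9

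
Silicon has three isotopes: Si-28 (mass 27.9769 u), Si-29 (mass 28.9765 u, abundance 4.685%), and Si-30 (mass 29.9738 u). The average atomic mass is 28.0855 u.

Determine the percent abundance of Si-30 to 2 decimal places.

3.09%

Let x and y be the fractions of Si-28 and Si-30. Then x + y = 1 − 0.04685 = 0.95315 and 27.9769x + 29.9738y = 28.0855 − 0.04685×28.9765 = 26.727950975.
Substituting: 27.9769x + 29.9738(0.95315 − x) = 26.727950975
(27.9769 − 29.9738)x = -1.841576495  ⇒  x = 0.92222, y = 0.03093
Si-28: 92.22%, Si-30: 3.09%.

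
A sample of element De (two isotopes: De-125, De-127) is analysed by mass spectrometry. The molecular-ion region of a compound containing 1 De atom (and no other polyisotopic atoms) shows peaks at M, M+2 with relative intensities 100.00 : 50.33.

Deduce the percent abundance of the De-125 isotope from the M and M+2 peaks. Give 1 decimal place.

Write p for the De-125 fraction. I(M+2)/I(M) = [C(1,1)·p^0·(1−p)] / p^1 = 1·(1−p)/p = 50.33/100.00 = 0.5033
(1−p)/p = 0.5033/1 = 0.5033  ⇒  p = 1/(1 + 0.5033) = 0.6652
De-125: 66.5%, De-127: 33.5%.

66.5%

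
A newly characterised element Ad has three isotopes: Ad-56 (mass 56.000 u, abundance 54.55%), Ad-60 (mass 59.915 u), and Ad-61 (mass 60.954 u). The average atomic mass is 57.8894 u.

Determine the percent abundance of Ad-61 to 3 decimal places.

Let x and y be the fractions of Ad-60 and Ad-61. Then x + y = 1 − 0.5455 = 0.4545 and 59.915x + 60.954y = 57.8894 − 0.5455×56.000 = 27.3414.
Substituting: 59.915x + 60.954(0.4545 − x) = 27.3414
(59.915 − 60.954)x = -0.362193  ⇒  x = 0.34860, y = 0.10590
Ad-60: 34.860%, Ad-61: 10.590%.

10.590%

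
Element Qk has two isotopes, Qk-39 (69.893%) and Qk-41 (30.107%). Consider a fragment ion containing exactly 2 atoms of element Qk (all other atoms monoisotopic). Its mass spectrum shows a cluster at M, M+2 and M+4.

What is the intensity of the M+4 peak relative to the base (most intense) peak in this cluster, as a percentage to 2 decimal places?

18.56%

(0.69893 + 0.30107)^2 gives M 0.4885, M+2 0.4209, M+4 0.0906; the largest is M.
P(M) = C(2,0) × 0.69893^2 × 0.30107^0 = 1 × 0.48850314 × 1.0000 = 0.488503 (base)
P(M+4) = C(2,2) × 0.69893^0 × 0.30107^2 = 1 × 1.0000 × 0.09064314 = 0.090643
Relative intensity = 0.090643 / 0.488503 × 100 = 18.56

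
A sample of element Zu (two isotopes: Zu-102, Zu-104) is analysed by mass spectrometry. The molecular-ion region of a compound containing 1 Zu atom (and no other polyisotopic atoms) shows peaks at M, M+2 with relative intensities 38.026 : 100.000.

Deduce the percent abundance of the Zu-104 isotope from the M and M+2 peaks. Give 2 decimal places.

Write p for the Zu-102 fraction. I(M+2)/I(M) = [C(1,1)·p^0·(1−p)] / p^1 = 1·(1−p)/p = 100.000/38.026 = 2.6298
(1−p)/p = 2.6298/1 = 2.6298  ⇒  p = 1/(1 + 2.6298) = 0.2755
Zu-102: 27.55%, Zu-104: 72.45%.

72.45%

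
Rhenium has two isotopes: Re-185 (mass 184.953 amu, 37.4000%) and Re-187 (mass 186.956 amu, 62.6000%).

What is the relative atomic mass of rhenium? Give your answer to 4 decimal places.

186.2069 amu

Weight each isotope mass by its fractional abundance: 0.374000 × 184.953 + 0.626000 × 186.956
= 69.17242 + 117.03446 = 186.20688 amu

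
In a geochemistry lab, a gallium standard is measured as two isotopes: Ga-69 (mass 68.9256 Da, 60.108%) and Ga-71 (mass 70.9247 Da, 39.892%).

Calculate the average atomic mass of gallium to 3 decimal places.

69.723 Da

Ar = Σ fᵢ·mᵢ = 0.60108 × 68.9256 + 0.39892 × 70.9247
= 41.42980 + 28.29328 = 69.72308 Da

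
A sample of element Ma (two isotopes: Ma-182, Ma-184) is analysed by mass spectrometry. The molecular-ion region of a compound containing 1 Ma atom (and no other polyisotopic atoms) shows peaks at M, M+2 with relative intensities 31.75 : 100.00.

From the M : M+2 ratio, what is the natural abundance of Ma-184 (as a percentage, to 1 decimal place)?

75.9%

Let p = fractional abundance of Ma-182. I(M+2)/I(M) = [C(1,1)·p^0·(1−p)] / p^1 = 1·(1−p)/p = 100.00/31.75 = 3.1496
(1−p)/p = 3.1496/1 = 3.1496  ⇒  p = 1/(1 + 3.1496) = 0.2410
Ma-182: 24.1%, Ma-184: 75.9%.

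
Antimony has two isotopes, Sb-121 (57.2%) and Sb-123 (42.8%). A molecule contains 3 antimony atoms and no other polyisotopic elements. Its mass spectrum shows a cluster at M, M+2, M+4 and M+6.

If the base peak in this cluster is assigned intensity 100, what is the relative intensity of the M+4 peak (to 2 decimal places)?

(0.572 + 0.428)^3 gives M 0.1871, M+2 0.4201, M+4 0.3143, M+6 0.0784; the largest is M+2.
P(M+2) = C(3,1) × 0.572^2 × 0.428^1 = 3 × 0.327184 × 0.4280 = 0.420104 (base)
P(M+4) = C(3,2) × 0.572^1 × 0.428^2 = 3 × 0.5720 × 0.183184 = 0.314344
Relative intensity = 0.314344 / 0.420104 × 100 = 74.83

74.83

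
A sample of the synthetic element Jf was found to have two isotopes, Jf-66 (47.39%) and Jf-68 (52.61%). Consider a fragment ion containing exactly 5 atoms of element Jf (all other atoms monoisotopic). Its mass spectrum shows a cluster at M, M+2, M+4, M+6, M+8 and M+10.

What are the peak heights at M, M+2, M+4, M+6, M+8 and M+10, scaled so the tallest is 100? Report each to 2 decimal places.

7.31 : 40.57 : 90.08 : 100.00 : 55.51 : 12.32

Expanding (0.4739 + 0.5261)^5:
P(M) = 0.4739^5 = 0.023902
P(M+2) = 5 × 0.4739^4 × 0.5261^1 = 0.132674
P(M+4) = 10 × 0.4739^3 × 0.5261^2 = 0.294576
P(M+6) = 10 × 0.4739^2 × 0.5261^3 = 0.327023
P(M+8) = 5 × 0.4739^1 × 0.5261^4 = 0.181522
P(M+10) = 0.5261^5 = 0.040303
The M+6 peak is largest (0.327023); scaling to 100 gives 7.31 : 40.57 : 90.08 : 100.00 : 55.51 : 12.32.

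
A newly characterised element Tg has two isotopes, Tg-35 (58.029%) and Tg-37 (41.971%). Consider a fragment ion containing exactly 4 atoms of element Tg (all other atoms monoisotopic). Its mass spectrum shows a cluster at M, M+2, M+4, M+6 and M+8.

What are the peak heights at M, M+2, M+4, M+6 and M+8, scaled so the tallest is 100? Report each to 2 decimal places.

31.86 : 92.17 : 100.00 : 48.22 : 8.72

The 4 Tg atoms are independent, so intensities follow the terms of (0.58029 + 0.41971)^4.
P(M) = 0.58029^4 = 0.113391
P(M+2) = 4 × 0.58029^3 × 0.41971^1 = 0.328053
P(M+4) = 6 × 0.58029^2 × 0.41971^2 = 0.355910
P(M+6) = 4 × 0.58029^1 × 0.41971^3 = 0.171614
P(M+8) = 0.41971^4 = 0.031031
The M+4 peak is largest (0.355910); scaling to 100 gives 31.86 : 92.17 : 100.00 : 48.22 : 8.72.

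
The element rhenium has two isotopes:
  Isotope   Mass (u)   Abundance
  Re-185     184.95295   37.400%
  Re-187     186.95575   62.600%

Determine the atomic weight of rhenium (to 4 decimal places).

Average mass = Σ (abundance × isotope mass) = 0.37400 × 184.95295 + 0.62600 × 186.95575
= 69.172403 + 117.034300 = 186.206703 u

186.2067 u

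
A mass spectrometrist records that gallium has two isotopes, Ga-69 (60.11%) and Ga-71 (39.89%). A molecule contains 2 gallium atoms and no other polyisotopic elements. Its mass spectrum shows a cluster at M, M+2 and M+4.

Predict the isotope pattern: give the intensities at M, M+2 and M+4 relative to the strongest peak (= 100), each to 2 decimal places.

75.34 : 100.00 : 33.18

Each Ga atom is independently Ga-69 (p = 0.6011) or Ga-71 (q = 0.3989); the cluster is the binomial expansion (p + q)^2.
P(M) = 0.6011^2 = 0.361321
P(M+2) = 2 × 0.6011^1 × 0.3989^1 = 0.479558
P(M+4) = 0.3989^2 = 0.159121
The M+2 peak is largest (0.479558); scaling to 100 gives 75.34 : 100.00 : 33.18.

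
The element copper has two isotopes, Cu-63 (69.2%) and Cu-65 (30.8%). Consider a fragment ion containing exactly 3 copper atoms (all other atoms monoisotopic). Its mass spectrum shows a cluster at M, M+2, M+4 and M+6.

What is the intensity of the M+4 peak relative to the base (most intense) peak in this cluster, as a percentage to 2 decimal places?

44.51%

Term probabilities: M 0.3314, M+2 0.4425, M+4 0.1969, M+6 0.0292. Base peak = M+2.
P(M+2) = C(3,1) × 0.692^2 × 0.308^1 = 3 × 0.478864 × 0.3080 = 0.442470 (base)
P(M+4) = C(3,2) × 0.692^1 × 0.308^2 = 3 × 0.6920 × 0.094864 = 0.196938
Relative intensity = 0.196938 / 0.442470 × 100 = 44.51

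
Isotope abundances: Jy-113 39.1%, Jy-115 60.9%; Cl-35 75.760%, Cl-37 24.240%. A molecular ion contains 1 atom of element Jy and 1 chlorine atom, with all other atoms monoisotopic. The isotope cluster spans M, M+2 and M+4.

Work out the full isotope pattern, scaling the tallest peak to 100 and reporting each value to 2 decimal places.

Element Jy pattern (n=1): 0.3910 : 0.6090
Chlorine pattern (n=1): 0.7576 : 0.2424
Convolve the two distributions (both contribute in 2-u steps):
  M: 0.3910×0.7576 = 0.296222
  M+2: 0.3910×0.2424 + 0.6090×0.7576 = 0.556157
  M+4: 0.6090×0.2424 = 0.147622
Scale to base peak (0.556157) = 100: 53.26 : 100.00 : 26.54

53.26 : 100.00 : 26.54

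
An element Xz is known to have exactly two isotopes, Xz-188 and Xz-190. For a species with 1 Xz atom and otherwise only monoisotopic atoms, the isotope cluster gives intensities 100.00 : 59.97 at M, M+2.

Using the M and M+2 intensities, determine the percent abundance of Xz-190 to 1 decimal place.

Let p = fractional abundance of Xz-188. I(M+2)/I(M) = [C(1,1)·p^0·(1−p)] / p^1 = 1·(1−p)/p = 59.97/100.00 = 0.5997
(1−p)/p = 0.5997/1 = 0.5997  ⇒  p = 1/(1 + 0.5997) = 0.6251
Xz-188: 62.5%, Xz-190: 37.5%.

37.5%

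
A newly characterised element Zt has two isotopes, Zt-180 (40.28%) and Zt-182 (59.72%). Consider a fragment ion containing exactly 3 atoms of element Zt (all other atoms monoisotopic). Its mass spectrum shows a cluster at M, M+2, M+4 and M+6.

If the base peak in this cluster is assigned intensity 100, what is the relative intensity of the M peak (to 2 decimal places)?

Term probabilities: M 0.0654, M+2 0.2907, M+4 0.4310, M+6 0.2130. Base peak = M+4.
P(M+4) = C(3,2) × 0.4028^1 × 0.5972^2 = 3 × 0.4028 × 0.35664784 = 0.430973 (base)
P(M) = C(3,0) × 0.4028^3 × 0.5972^0 = 1 × 0.06535343 × 1.0000 = 0.065353
Relative intensity = 0.065353 / 0.430973 × 100 = 15.16

15.16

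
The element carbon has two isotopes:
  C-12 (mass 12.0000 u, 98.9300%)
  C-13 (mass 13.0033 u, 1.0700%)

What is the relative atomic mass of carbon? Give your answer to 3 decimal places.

12.011 u

Ar = Σ fᵢ·mᵢ = 0.989300 × 12.0000 + 0.010700 × 13.0033
= 11.87160 + 0.13914 = 12.01074 u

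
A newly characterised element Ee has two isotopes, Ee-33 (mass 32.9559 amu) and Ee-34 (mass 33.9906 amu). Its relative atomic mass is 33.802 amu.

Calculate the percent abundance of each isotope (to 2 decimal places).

Writing the weighted mean with unknown fraction x of Ee-33:
32.9559·x + 33.9906·(1 − x) = 33.802
(32.9559 − 33.9906)·x = 33.802 − 33.9906
x = -0.1886 / -1.0347 = 0.18228 → 18.23% Ee-33, 81.77% Ee-34.

Ee-33: 18.23%, Ee-34: 81.77%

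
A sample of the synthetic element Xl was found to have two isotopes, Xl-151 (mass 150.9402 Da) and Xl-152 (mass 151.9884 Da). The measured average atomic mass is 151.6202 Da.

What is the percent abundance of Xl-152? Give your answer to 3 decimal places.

64.873%

Writing the weighted mean with unknown fraction x of Xl-151:
150.9402·x + 151.9884·(1 − x) = 151.6202
(150.9402 − 151.9884)·x = 151.6202 − 151.9884
x = -0.3682 / -1.0482 = 0.35127 → 35.127% Xl-151, 64.873% Xl-152.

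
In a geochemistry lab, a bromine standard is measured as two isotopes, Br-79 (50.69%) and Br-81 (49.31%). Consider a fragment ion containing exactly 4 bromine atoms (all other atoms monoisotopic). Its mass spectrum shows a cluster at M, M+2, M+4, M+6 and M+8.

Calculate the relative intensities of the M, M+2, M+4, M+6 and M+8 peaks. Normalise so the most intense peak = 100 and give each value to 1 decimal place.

Expanding (0.5069 + 0.4931)^4:
P(M) = 0.5069^4 = 0.066022
P(M+2) = 4 × 0.5069^3 × 0.4931^1 = 0.256899
P(M+4) = 6 × 0.5069^2 × 0.4931^2 = 0.374857
P(M+6) = 4 × 0.5069^1 × 0.4931^3 = 0.243101
P(M+8) = 0.4931^4 = 0.059121
The M+4 peak is largest (0.374857); scaling to 100 gives 17.6 : 68.5 : 100.0 : 64.9 : 15.8.

17.6 : 68.5 : 100.0 : 64.9 : 15.8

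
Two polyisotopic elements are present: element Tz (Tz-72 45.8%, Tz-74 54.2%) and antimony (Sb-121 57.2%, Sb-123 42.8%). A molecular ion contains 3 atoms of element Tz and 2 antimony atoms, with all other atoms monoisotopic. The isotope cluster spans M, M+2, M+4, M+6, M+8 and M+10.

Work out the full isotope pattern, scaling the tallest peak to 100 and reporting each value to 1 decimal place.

9.9 : 50.1 : 100.0 : 98.6 : 48.0 : 9.2

Element Tz pattern (n=3): 0.09607191 : 0.34107626 : 0.40363174 : 0.15922009
Antimony pattern (n=2): 0.327184 : 0.489632 : 0.183184
Convolve the two distributions (both contribute in 2-u steps):
  M: 0.09607191×0.327184 = 0.031433
  M+2: 0.09607191×0.489632 + 0.34107626×0.327184 = 0.158635
  M+4: 0.09607191×0.183184 + 0.34107626×0.489632 + 0.40363174×0.327184 = 0.316663
  M+6: 0.34107626×0.183184 + 0.40363174×0.489632 + 0.15922009×0.327184 = 0.312205
  M+8: 0.40363174×0.183184 + 0.15922009×0.489632 = 0.151898
  M+10: 0.15922009×0.183184 = 0.029167
Scale to base peak (0.316663) = 100: 9.9 : 50.1 : 100.0 : 98.6 : 48.0 : 9.2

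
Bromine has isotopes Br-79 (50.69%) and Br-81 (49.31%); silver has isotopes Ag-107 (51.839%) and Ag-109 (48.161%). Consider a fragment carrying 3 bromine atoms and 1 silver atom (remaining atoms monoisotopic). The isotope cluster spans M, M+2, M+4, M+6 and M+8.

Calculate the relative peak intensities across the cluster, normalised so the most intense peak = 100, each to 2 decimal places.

Bromine pattern (n=3): 0.13024674 : 0.3801026 : 0.36975457 : 0.11989609
Silver pattern (n=1): 0.51839 : 0.48161
Convolve the two distributions (both contribute in 2-u steps):
  M: 0.13024674×0.51839 = 0.067519
  M+2: 0.13024674×0.48161 + 0.3801026×0.51839 = 0.259770
  M+4: 0.3801026×0.48161 + 0.36975457×0.51839 = 0.374738
  M+6: 0.36975457×0.48161 + 0.11989609×0.51839 = 0.240230
  M+8: 0.11989609×0.48161 = 0.057743
Scale to base peak (0.374738) = 100: 18.02 : 69.32 : 100.00 : 64.11 : 15.41

18.02 : 69.32 : 100.00 : 64.11 : 15.41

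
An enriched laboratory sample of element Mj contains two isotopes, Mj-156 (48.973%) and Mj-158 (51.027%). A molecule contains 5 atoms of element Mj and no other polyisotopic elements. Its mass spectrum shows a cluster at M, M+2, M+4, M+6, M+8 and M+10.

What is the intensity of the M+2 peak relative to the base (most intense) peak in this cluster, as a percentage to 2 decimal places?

46.06%

(0.48973 + 0.51027)^5 gives M 0.0282, M+2 0.1468, M+4 0.3058, M+6 0.3186, M+8 0.1660, M+10 0.0346; the largest is M+6.
P(M+6) = C(5,3) × 0.48973^2 × 0.51027^3 = 10 × 0.23983547 × 0.13286179 = 0.318650 (base)
P(M+2) = C(5,1) × 0.48973^4 × 0.51027^1 = 5 × 0.05752105 × 0.51027 = 0.146756
Relative intensity = 0.146756 / 0.318650 × 100 = 46.06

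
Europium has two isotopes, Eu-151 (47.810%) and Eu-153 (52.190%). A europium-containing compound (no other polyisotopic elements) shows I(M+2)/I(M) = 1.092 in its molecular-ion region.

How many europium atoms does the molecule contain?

1

For n independent Eu atoms, I(M+2)/I(M) = n · (abundance Eu-153) / (abundance Eu-151) = n · 0.52190/0.47810.
n = 1.092 × 0.47810/0.52190 = 1.00 ≈ 1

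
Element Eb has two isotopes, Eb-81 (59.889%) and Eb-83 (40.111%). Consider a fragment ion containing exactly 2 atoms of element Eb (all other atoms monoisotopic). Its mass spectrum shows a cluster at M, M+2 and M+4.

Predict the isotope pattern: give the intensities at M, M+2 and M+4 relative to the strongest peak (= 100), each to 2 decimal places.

Expanding (0.59889 + 0.40111)^2:
P(M) = 0.59889^2 = 0.358669
P(M+2) = 2 × 0.59889^1 × 0.40111^1 = 0.480442
P(M+4) = 0.40111^2 = 0.160889
The M+2 peak is largest (0.480442); scaling to 100 gives 74.65 : 100.00 : 33.49.

74.65 : 100.00 : 33.49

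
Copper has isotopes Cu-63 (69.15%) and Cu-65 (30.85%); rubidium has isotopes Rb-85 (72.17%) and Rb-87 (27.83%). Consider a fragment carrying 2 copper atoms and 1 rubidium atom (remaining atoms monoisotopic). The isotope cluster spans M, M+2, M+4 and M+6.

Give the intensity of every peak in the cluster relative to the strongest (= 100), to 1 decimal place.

78.3 : 100.0 : 42.5 : 6.0

Copper pattern (n=2): 0.47817225 : 0.4266555 : 0.09517225
Rubidium pattern (n=1): 0.7217 : 0.2783
Convolve the two distributions (both contribute in 2-u steps):
  M: 0.47817225×0.7217 = 0.345097
  M+2: 0.47817225×0.2783 + 0.4266555×0.7217 = 0.440993
  M+4: 0.4266555×0.2783 + 0.09517225×0.7217 = 0.187424
  M+6: 0.09517225×0.2783 = 0.026486
Scale to base peak (0.440993) = 100: 78.3 : 100.0 : 42.5 : 6.0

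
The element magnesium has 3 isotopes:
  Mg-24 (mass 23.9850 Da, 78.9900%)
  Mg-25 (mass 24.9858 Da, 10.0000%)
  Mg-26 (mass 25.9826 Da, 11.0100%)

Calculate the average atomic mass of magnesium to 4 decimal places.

24.3050 Da

Average mass = Σ (abundance × isotope mass) = 0.789900 × 23.9850 + 0.100000 × 24.9858 + 0.110100 × 25.9826
= 18.94575 + 2.49858 + 2.86068 = 24.30501 Da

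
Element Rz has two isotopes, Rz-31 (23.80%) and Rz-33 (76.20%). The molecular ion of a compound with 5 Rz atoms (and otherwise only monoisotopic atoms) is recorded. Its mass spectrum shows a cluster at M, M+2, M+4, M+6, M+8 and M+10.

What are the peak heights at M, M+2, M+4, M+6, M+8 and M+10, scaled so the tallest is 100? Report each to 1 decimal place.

Each Rz atom is independently Rz-31 (p = 0.2380) or Rz-33 (q = 0.7620); the cluster is the binomial expansion (p + q)^5.
P(M) = 0.2380^5 = 0.000764
P(M+2) = 5 × 0.2380^4 × 0.7620^1 = 0.012225
P(M+4) = 10 × 0.2380^3 × 0.7620^2 = 0.078278
P(M+6) = 10 × 0.2380^2 × 0.7620^3 = 0.250622
P(M+8) = 5 × 0.2380^1 × 0.7620^4 = 0.401205
P(M+10) = 0.7620^5 = 0.256906
The M+8 peak is largest (0.401205); scaling to 100 gives 0.2 : 3.0 : 19.5 : 62.5 : 100.0 : 64.0.

0.2 : 3.0 : 19.5 : 62.5 : 100.0 : 64.0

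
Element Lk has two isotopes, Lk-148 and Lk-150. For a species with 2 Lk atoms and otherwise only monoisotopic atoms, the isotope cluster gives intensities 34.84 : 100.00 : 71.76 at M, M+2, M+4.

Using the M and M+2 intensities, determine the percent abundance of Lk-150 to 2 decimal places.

58.93%

Write p for the Lk-148 fraction. I(M+2)/I(M) = [C(2,1)·p^1·(1−p)] / p^2 = 2·(1−p)/p = 100.00/34.84 = 2.8703
(1−p)/p = 2.8703/2 = 1.4351  ⇒  p = 1/(1 + 1.4351) = 0.4107
Lk-148: 41.07%, Lk-150: 58.93%.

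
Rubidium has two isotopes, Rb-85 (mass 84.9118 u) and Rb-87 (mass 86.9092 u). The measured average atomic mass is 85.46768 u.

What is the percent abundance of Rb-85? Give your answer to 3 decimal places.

72.170%

Writing the weighted mean with unknown fraction x of Rb-85:
84.9118·x + 86.9092·(1 − x) = 85.46768
(84.9118 − 86.9092)·x = 85.46768 − 86.9092
x = -1.44152 / -1.9974 = 0.72170 → 72.170% Rb-85, 27.830% Rb-87.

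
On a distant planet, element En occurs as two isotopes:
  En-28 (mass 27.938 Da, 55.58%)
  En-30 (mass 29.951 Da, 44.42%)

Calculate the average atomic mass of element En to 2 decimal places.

28.83 Da

Ar = Σ fᵢ·mᵢ = 0.5558 × 27.938 + 0.4442 × 29.951
= 15.5279 + 13.3042 = 28.8321 Da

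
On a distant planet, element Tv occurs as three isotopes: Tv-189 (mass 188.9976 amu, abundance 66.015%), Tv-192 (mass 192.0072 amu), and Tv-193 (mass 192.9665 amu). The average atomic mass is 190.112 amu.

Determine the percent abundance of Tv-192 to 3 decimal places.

The remaining 33.985% is split between Tv-192 (fraction x) and Tv-193 (fraction 0.33985 − x).
Substituting: 192.0072x + 192.9665(0.33985 − x) = 65.34523436
(192.0072 − 192.9665)x = -0.234430665  ⇒  x = 0.24438, y = 0.09547
Tv-192: 24.438%, Tv-193: 9.547%.

24.438%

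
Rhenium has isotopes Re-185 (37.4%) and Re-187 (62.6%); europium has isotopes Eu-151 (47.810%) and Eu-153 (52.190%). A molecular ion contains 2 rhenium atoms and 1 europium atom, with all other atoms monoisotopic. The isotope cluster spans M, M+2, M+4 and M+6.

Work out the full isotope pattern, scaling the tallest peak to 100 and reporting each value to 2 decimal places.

Rhenium pattern (n=2): 0.139876 : 0.468248 : 0.391876
Europium pattern (n=1): 0.4781 : 0.5219
Convolve the two distributions (both contribute in 2-u steps):
  M: 0.139876×0.4781 = 0.066875
  M+2: 0.139876×0.5219 + 0.468248×0.4781 = 0.296871
  M+4: 0.468248×0.5219 + 0.391876×0.4781 = 0.431735
  M+6: 0.391876×0.5219 = 0.204520
Scale to base peak (0.431735) = 100: 15.49 : 68.76 : 100.00 : 47.37

15.49 : 68.76 : 100.00 : 47.37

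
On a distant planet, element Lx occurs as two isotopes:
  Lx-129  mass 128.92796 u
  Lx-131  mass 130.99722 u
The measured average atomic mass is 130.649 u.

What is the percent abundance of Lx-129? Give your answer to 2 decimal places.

16.83%

Let x be the fractional abundance of Lx-129; then Lx-131 has abundance 1 − x.
128.92796·x + 130.99722·(1 − x) = 130.649
(128.92796 − 130.99722)·x = 130.649 − 130.99722
x = -0.34822 / -2.06926 = 0.16828 → 16.83% Lx-129, 83.17% Lx-131.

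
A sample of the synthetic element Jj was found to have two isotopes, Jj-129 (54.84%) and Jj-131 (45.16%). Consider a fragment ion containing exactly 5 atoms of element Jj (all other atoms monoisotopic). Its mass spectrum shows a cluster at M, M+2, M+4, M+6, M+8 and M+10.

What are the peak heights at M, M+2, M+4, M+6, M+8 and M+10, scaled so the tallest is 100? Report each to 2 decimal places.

14.75 : 60.72 : 100.00 : 82.35 : 33.91 : 5.58

Expanding (0.5484 + 0.4516)^5:
P(M) = 0.5484^5 = 0.049601
P(M+2) = 5 × 0.5484^4 × 0.4516^1 = 0.204227
P(M+4) = 10 × 0.5484^3 × 0.4516^2 = 0.336357
P(M+6) = 10 × 0.5484^2 × 0.4516^3 = 0.276985
P(M+8) = 5 × 0.5484^1 × 0.4516^4 = 0.114047
P(M+10) = 0.4516^5 = 0.018783
The M+4 peak is largest (0.336357); scaling to 100 gives 14.75 : 60.72 : 100.00 : 82.35 : 33.91 : 5.58.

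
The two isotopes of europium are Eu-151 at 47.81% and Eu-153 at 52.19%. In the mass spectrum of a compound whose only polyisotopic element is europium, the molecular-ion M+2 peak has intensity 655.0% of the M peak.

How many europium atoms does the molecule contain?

6

For n independent Eu atoms, I(M+2)/I(M) = n · (abundance Eu-153) / (abundance Eu-151) = n · 0.5219/0.4781.
n = 6.550 × 0.4781/0.5219 = 6.00 ≈ 6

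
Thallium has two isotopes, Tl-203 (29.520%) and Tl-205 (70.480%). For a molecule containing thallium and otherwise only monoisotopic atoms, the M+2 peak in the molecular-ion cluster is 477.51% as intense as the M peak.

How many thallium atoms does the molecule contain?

For n independent Tl atoms, I(M+2)/I(M) = n · (abundance Tl-205) / (abundance Tl-203) = n · 0.70480/0.29520.
n = 4.7751 × 0.29520/0.70480 = 2.00 ≈ 2

2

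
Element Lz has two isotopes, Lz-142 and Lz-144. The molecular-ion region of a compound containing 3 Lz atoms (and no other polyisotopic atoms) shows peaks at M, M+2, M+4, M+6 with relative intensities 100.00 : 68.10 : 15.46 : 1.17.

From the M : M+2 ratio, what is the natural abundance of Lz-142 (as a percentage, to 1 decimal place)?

81.5%

Write p for the Lz-142 fraction. I(M+2)/I(M) = [C(3,1)·p^2·(1−p)] / p^3 = 3·(1−p)/p = 68.10/100.00 = 0.6810
(1−p)/p = 0.6810/3 = 0.2270  ⇒  p = 1/(1 + 0.2270) = 0.8150
Lz-142: 81.5%, Lz-144: 18.5%.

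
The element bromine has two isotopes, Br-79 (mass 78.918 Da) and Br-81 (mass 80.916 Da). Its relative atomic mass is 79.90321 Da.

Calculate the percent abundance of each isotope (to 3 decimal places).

Br-79: 50.690%, Br-81: 49.310%

Writing the weighted mean with unknown fraction x of Br-79:
78.918·x + 80.916·(1 − x) = 79.90321
(78.918 − 80.916)·x = 79.90321 − 80.916
x = -1.01279 / -1.998 = 0.50690 → 50.690% Br-79, 49.310% Br-81.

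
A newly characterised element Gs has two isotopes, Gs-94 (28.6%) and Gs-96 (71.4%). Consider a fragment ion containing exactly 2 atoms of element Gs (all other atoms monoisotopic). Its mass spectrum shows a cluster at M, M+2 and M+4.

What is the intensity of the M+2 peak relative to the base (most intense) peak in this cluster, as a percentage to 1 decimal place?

(0.286 + 0.714)^2 gives M 0.0818, M+2 0.4084, M+4 0.5098; the largest is M+4.
P(M+4) = C(2,2) × 0.286^0 × 0.714^2 = 1 × 1.0000 × 0.509796 = 0.509796 (base)
P(M+2) = C(2,1) × 0.286^1 × 0.714^1 = 2 × 0.2860 × 0.7140 = 0.408408
Relative intensity = 0.408408 / 0.509796 × 100 = 80.1

80.1%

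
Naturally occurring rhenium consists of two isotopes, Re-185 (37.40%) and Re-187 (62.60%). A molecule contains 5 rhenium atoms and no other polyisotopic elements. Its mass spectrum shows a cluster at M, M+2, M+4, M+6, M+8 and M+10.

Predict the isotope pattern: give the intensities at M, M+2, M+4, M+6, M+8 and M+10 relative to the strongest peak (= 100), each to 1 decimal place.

Expanding (0.3740 + 0.6260)^5:
P(M) = 0.3740^5 = 0.007317
P(M+2) = 5 × 0.3740^4 × 0.6260^1 = 0.061239
P(M+4) = 10 × 0.3740^3 × 0.6260^2 = 0.205005
P(M+6) = 10 × 0.3740^2 × 0.6260^3 = 0.343136
P(M+8) = 5 × 0.3740^1 × 0.6260^4 = 0.287170
P(M+10) = 0.6260^5 = 0.096133
The M+6 peak is largest (0.343136); scaling to 100 gives 2.1 : 17.8 : 59.7 : 100.0 : 83.7 : 28.0.

2.1 : 17.8 : 59.7 : 100.0 : 83.7 : 28.0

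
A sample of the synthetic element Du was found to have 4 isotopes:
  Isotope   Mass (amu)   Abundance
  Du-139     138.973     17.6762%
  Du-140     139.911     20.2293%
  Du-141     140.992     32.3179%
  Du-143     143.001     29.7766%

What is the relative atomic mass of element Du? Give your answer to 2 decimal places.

Ar = Σ fᵢ·mᵢ = 0.176762 × 138.973 + 0.202293 × 139.911 + 0.323179 × 140.992 + 0.297766 × 143.001
= 24.5651 + 28.3030 + 45.5657 + 42.5808 = 141.0146 amu

141.01 amu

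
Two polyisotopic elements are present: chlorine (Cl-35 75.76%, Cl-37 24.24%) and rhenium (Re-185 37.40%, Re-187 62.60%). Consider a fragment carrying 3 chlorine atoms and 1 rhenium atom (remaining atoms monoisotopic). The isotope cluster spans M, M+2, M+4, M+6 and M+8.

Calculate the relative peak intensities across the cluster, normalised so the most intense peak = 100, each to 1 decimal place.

38.0 : 100.0 : 72.7 : 20.8 : 2.1

Chlorine pattern (n=3): 0.4348304 : 0.41738208 : 0.13354464 : 0.01424288
Rhenium pattern (n=1): 0.3740 : 0.6260
Convolve the two distributions (both contribute in 2-u steps):
  M: 0.4348304×0.3740 = 0.162627
  M+2: 0.4348304×0.6260 + 0.41738208×0.3740 = 0.428305
  M+4: 0.41738208×0.6260 + 0.13354464×0.3740 = 0.311227
  M+6: 0.13354464×0.6260 + 0.01424288×0.3740 = 0.088926
  M+8: 0.01424288×0.6260 = 0.008916
Scale to base peak (0.428305) = 100: 38.0 : 100.0 : 72.7 : 20.8 : 2.1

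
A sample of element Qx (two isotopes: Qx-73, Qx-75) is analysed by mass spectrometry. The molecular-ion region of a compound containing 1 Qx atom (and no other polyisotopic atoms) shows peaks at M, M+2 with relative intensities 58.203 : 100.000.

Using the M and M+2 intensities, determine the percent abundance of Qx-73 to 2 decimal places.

36.79%

Let p = fractional abundance of Qx-73. I(M+2)/I(M) = [C(1,1)·p^0·(1−p)] / p^1 = 1·(1−p)/p = 100.000/58.203 = 1.7181
(1−p)/p = 1.7181/1 = 1.7181  ⇒  p = 1/(1 + 1.7181) = 0.3679
Qx-73: 36.79%, Qx-75: 63.21%.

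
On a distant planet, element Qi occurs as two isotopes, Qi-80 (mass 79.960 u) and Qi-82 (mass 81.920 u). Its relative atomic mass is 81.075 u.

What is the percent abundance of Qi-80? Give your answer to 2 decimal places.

43.11%

Writing the weighted mean with unknown fraction x of Qi-80:
79.960·x + 81.920·(1 − x) = 81.075
(79.960 − 81.920)·x = 81.075 − 81.920
x = -0.845 / -1.960 = 0.43112 → 43.11% Qi-80, 56.89% Qi-82.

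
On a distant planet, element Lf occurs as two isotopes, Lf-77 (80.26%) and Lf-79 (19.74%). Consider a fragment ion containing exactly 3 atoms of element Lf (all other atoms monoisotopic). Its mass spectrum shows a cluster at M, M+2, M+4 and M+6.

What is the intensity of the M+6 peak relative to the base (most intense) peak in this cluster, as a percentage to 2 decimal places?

Binomial terms of (0.8026 + 0.1974)^3: M 0.5170, M+2 0.3815, M+4 0.0938, M+6 0.0077 → M is the base peak.
P(M) = C(3,0) × 0.8026^3 × 0.1974^0 = 1 × 0.51700824 × 1.0000 = 0.517008 (base)
P(M+6) = C(3,3) × 0.8026^0 × 0.1974^3 = 1 × 1.0000 × 0.00769204 = 0.007692
Relative intensity = 0.007692 / 0.517008 × 100 = 1.49

1.49%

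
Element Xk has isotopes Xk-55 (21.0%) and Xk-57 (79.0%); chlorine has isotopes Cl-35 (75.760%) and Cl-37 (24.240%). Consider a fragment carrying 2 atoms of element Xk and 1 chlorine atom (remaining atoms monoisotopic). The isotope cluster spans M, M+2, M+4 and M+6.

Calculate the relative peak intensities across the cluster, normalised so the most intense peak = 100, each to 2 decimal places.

6.04 : 47.37 : 100.00 : 27.34

Element Xk pattern (n=2): 0.0441 : 0.3318 : 0.6241
Chlorine pattern (n=1): 0.7576 : 0.2424
Convolve the two distributions (both contribute in 2-u steps):
  M: 0.0441×0.7576 = 0.033410
  M+2: 0.0441×0.2424 + 0.3318×0.7576 = 0.262062
  M+4: 0.3318×0.2424 + 0.6241×0.7576 = 0.553246
  M+6: 0.6241×0.2424 = 0.151282
Scale to base peak (0.553246) = 100: 6.04 : 47.37 : 100.00 : 27.34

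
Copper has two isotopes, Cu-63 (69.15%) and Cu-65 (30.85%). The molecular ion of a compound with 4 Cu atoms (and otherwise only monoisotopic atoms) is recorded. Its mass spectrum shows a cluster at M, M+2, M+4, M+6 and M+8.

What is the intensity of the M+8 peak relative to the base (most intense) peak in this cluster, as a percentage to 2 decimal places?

(0.6915 + 0.3085)^4 gives M 0.2286, M+2 0.4080, M+4 0.2731, M+6 0.0812, M+8 0.0091; the largest is M+2.
P(M+2) = C(4,1) × 0.6915^3 × 0.3085^1 = 4 × 0.33065611 × 0.3085 = 0.408030 (base)
P(M+8) = C(4,4) × 0.6915^0 × 0.3085^4 = 1 × 1.0000 × 0.00905776 = 0.009058
Relative intensity = 0.009058 / 0.408030 × 100 = 2.22

2.22%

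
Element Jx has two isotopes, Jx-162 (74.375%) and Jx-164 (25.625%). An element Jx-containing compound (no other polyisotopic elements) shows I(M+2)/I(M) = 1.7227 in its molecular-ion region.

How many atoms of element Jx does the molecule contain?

5

The M+2/M ratio from n Jx atoms is n · q/p = n · 0.25625/0.74375.
n = 1.7227 × 0.74375/0.25625 = 5.00 ≈ 5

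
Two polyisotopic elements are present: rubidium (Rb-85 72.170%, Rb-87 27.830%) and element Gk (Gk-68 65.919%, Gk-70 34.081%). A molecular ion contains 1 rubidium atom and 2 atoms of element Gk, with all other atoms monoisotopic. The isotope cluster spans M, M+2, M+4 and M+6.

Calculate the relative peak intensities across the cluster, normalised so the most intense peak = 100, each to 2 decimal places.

Rubidium pattern (n=1): 0.7217 : 0.2783
Element Gk pattern (n=2): 0.43453146 : 0.44931709 : 0.11615146
Convolve the two distributions (both contribute in 2-u steps):
  M: 0.7217×0.43453146 = 0.313601
  M+2: 0.7217×0.44931709 + 0.2783×0.43453146 = 0.445202
  M+4: 0.7217×0.11615146 + 0.2783×0.44931709 = 0.208871
  M+6: 0.2783×0.11615146 = 0.032325
Scale to base peak (0.445202) = 100: 70.44 : 100.00 : 46.92 : 7.26

70.44 : 100.00 : 46.92 : 7.26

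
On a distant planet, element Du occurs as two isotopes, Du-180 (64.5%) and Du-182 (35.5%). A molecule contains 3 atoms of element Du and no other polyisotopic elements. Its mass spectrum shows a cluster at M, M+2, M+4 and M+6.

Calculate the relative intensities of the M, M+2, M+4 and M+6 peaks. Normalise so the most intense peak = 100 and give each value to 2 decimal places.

Each Du atom is independently Du-180 (p = 0.645) or Du-182 (q = 0.355); the cluster is the binomial expansion (p + q)^3.
P(M) = 0.645^3 = 0.268336
P(M+2) = 3 × 0.645^2 × 0.355^1 = 0.443067
P(M+4) = 3 × 0.645^1 × 0.355^2 = 0.243858
P(M+6) = 0.355^3 = 0.044739
The M+2 peak is largest (0.443067); scaling to 100 gives 60.56 : 100.00 : 55.04 : 10.10.

60.56 : 100.00 : 55.04 : 10.10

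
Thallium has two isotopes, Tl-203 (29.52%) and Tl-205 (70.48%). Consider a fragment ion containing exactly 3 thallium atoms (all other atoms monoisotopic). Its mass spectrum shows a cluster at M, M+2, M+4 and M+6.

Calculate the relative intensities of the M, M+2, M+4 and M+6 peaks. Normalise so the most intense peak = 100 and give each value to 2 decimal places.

5.85 : 41.88 : 100.00 : 79.58

Expanding (0.2952 + 0.7048)^3:
P(M) = 0.2952^3 = 0.025725
P(M+2) = 3 × 0.2952^2 × 0.7048^1 = 0.184255
P(M+4) = 3 × 0.2952^1 × 0.7048^2 = 0.439916
P(M+6) = 0.7048^3 = 0.350104
The M+4 peak is largest (0.439916); scaling to 100 gives 5.85 : 41.88 : 100.00 : 79.58.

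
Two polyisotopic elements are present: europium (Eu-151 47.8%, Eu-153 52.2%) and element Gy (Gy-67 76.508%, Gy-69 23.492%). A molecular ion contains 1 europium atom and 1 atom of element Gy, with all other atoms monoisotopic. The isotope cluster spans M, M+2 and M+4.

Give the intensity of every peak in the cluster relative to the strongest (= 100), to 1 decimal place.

Europium pattern (n=1): 0.4780 : 0.5220
Element Gy pattern (n=1): 0.76508 : 0.23492
Convolve the two distributions (both contribute in 2-u steps):
  M: 0.4780×0.76508 = 0.365708
  M+2: 0.4780×0.23492 + 0.5220×0.76508 = 0.511664
  M+4: 0.5220×0.23492 = 0.122628
Scale to base peak (0.511664) = 100: 71.5 : 100.0 : 24.0

71.5 : 100.0 : 24.0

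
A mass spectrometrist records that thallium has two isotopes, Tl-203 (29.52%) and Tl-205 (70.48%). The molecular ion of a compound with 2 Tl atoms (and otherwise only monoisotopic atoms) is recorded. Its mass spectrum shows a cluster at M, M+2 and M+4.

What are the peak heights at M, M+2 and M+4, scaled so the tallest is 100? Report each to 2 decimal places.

Each Tl atom is independently Tl-203 (p = 0.2952) or Tl-205 (q = 0.7048); the cluster is the binomial expansion (p + q)^2.
P(M) = 0.2952^2 = 0.087143
P(M+2) = 2 × 0.2952^1 × 0.7048^1 = 0.416114
P(M+4) = 0.7048^2 = 0.496743
The M+4 peak is largest (0.496743); scaling to 100 gives 17.54 : 83.77 : 100.00.

17.54 : 83.77 : 100.00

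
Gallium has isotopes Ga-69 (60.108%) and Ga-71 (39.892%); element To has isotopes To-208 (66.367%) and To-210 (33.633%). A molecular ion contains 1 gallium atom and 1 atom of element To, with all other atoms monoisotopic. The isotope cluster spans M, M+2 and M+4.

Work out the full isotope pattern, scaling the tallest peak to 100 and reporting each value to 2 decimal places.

Gallium pattern (n=1): 0.60108 : 0.39892
Element To pattern (n=1): 0.66367 : 0.33633
Convolve the two distributions (both contribute in 2-u steps):
  M: 0.60108×0.66367 = 0.398919
  M+2: 0.60108×0.33633 + 0.39892×0.66367 = 0.466912
  M+4: 0.39892×0.33633 = 0.134169
Scale to base peak (0.466912) = 100: 85.44 : 100.00 : 28.74

85.44 : 100.00 : 28.74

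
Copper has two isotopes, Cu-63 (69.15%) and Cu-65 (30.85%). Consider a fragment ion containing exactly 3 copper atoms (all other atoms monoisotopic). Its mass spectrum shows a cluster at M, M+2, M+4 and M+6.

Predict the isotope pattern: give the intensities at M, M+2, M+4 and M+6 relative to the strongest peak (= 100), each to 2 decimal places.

Expanding (0.6915 + 0.3085)^3:
P(M) = 0.6915^3 = 0.330656
P(M+2) = 3 × 0.6915^2 × 0.3085^1 = 0.442548
P(M+4) = 3 × 0.6915^1 × 0.3085^2 = 0.197435
P(M+6) = 0.3085^3 = 0.029361
The M+2 peak is largest (0.442548); scaling to 100 gives 74.72 : 100.00 : 44.61 : 6.63.

74.72 : 100.00 : 44.61 : 6.63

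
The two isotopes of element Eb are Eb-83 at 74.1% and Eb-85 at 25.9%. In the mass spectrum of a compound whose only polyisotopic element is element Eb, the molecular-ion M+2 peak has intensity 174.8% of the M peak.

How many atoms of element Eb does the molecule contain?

5

With n Eb atoms, P(M+2)/P(M) = C(n,1)·p^(n−1)q / p^n = n·q/p = n · 0.259/0.741.
n = 1.748 × 0.741/0.259 = 5.00 ≈ 5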